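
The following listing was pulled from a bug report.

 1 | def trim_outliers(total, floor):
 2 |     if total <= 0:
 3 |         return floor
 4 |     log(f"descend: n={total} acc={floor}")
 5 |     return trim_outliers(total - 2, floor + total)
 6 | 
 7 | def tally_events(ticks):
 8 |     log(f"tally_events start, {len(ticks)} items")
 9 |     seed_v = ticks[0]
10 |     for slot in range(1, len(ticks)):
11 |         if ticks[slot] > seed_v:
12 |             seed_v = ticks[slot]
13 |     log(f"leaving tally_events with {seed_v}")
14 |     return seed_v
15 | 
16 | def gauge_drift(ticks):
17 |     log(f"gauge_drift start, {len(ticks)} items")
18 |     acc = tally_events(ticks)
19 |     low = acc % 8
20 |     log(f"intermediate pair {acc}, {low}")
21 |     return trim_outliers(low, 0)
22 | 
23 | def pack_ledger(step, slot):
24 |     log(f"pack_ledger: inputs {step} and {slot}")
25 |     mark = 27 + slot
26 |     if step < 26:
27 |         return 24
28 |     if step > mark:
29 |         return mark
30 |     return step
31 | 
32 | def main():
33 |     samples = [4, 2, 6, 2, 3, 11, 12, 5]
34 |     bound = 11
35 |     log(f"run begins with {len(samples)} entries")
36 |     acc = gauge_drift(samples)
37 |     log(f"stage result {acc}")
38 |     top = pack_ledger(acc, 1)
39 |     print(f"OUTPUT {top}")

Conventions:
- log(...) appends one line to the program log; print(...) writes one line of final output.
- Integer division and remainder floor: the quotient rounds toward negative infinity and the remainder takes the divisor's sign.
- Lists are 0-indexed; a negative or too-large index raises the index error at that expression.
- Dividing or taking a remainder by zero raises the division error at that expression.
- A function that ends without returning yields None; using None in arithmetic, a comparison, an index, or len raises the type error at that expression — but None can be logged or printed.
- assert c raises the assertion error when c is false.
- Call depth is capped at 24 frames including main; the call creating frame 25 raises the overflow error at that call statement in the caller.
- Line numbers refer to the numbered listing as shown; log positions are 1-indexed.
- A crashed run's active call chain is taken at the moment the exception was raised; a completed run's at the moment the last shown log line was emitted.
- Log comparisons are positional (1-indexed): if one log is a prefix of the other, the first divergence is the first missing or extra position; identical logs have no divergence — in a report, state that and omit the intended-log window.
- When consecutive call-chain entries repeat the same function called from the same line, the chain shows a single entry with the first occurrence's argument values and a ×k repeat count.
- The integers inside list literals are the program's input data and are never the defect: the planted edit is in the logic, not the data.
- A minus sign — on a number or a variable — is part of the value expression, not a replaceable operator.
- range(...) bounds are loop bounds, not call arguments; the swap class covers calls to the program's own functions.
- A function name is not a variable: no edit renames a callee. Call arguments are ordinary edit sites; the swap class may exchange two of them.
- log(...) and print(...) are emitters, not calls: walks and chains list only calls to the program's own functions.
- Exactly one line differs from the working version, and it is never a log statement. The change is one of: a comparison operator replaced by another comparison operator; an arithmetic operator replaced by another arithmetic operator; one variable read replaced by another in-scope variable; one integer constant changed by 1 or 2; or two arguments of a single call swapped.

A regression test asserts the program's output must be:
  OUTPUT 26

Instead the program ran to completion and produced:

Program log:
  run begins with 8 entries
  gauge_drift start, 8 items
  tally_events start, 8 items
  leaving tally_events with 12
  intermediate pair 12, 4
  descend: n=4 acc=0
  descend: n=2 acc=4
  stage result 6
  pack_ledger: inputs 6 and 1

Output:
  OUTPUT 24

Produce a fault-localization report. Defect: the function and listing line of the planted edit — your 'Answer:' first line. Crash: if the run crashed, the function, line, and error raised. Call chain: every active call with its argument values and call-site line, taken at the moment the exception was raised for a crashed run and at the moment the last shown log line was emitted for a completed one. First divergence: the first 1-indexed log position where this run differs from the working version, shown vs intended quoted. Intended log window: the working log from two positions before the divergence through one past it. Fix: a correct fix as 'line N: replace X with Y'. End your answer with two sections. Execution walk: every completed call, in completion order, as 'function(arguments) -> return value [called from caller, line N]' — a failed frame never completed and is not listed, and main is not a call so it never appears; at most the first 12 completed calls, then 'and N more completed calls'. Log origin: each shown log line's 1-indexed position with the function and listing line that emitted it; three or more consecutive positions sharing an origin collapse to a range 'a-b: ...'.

Answer: the defect is in pack_ledger at line 27.
The tell: Log streams are identical — the defect surfaces only in the printed output.
Call chain: main -> pack_ledger(6, 1) (called at line 38).
First divergence: none; the two logs match at every position.
Execution walk:
  tally_events([4, 2, 6, 2, 3, 11, 12, 5]) -> 12  [called from gauge_drift, line 18]
  trim_outliers(0, 6) -> 6  [called from trim_outliers, line 5]
  trim_outliers(2, 4) -> 6  [called from trim_outliers, line 5]
  trim_outliers(4, 0) -> 6  [called from gauge_drift, line 21]
  gauge_drift([4, 2, 6, 2, 3, 11, 12, 5]) -> 6  [called from main, line 36]
  pack_ledger(6, 1) -> 24  [called from main, line 38]
Log line origins:
  1: emitted by main (line 35)
  2: emitted by gauge_drift (line 17)
  3: emitted by tally_events (line 8)
  4: emitted by tally_events (line 13)
  5: emitted by gauge_drift (line 20)
  6: emitted by trim_outliers (line 4)
  7: emitted by trim_outliers (line 4)
  8: emitted by main (line 37)
  9: emitted by pack_ledger (line 24)
A correct fix: line 27: replace `24` with `26`.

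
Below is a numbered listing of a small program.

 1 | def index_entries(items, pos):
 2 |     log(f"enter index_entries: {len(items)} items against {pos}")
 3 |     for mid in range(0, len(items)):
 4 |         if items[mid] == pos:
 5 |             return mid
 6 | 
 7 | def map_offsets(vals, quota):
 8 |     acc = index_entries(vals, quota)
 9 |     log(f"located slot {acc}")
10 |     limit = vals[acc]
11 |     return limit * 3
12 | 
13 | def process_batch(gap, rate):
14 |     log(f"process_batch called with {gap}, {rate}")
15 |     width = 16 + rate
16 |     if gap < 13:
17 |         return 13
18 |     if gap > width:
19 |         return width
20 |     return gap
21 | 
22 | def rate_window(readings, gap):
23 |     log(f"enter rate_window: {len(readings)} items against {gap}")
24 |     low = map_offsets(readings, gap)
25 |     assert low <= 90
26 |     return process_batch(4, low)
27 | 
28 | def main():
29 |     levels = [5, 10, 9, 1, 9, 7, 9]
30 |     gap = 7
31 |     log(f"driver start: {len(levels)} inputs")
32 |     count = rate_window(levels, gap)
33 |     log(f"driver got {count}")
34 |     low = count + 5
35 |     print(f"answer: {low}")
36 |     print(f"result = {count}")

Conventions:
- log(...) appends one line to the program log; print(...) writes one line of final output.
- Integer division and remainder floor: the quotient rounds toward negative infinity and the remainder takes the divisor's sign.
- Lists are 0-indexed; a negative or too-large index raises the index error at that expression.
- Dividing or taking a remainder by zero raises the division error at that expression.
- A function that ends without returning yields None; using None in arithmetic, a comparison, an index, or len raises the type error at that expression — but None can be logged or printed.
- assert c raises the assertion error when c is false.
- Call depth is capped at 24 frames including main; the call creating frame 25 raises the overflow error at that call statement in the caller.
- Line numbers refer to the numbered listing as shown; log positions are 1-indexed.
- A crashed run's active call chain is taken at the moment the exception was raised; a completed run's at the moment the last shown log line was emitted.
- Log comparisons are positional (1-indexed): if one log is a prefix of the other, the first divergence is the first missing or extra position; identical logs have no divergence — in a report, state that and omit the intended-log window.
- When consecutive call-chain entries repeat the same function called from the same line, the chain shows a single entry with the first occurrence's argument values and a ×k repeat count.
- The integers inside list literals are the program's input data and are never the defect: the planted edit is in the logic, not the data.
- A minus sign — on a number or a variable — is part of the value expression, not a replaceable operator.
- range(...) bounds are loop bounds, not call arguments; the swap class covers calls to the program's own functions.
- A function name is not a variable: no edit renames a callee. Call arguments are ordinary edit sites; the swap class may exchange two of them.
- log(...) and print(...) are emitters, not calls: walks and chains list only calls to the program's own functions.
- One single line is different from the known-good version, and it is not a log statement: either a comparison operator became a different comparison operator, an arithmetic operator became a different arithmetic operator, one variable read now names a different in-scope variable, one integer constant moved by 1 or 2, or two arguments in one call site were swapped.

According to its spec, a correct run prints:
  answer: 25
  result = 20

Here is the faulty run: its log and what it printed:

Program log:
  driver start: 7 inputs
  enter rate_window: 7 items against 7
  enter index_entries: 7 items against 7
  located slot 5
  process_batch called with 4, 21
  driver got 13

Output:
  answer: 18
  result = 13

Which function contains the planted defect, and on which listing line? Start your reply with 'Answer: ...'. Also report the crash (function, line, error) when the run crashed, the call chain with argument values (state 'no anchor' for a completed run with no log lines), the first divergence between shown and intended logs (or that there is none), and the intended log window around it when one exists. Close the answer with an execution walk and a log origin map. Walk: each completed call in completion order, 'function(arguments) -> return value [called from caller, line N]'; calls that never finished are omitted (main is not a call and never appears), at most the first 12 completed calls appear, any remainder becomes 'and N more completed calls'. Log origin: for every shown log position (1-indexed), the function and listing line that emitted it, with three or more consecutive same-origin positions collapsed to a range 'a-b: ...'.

Answer: the defect is in rate_window at line 26.
Key observation: Position 5 is the first bad log line: 'process_batch called with 4, 21' should read 'process_batch called with 21, 4'.
Call chain: main.
First divergence: at position 5 the run shows 'process_batch called with 4, 21' where the working version logs 'process_batch called with 21, 4'.
Intended log window:
  3: enter index_entries: 7 items against 7
  4: located slot 5
  5: process_batch called with 21, 4
  6: driver got 20
Execution walk:
  index_entries([5, 10, 9, 1, 9, 7, 9], 7) -> 5  [called from map_offsets, line 8]
  map_offsets([5, 10, 9, 1, 9, 7, 9], 7) -> 21  [called from rate_window, line 24]
  process_batch(4, 21) -> 13  [called from rate_window, line 26]
  rate_window([5, 10, 9, 1, 9, 7, 9], 7) -> 13  [called from main, line 32]
Log origins:
  1 — main, line 31
  2 — rate_window, line 23
  3 — index_entries, line 2
  4 — map_offsets, line 9
  5 — process_batch, line 14
  6 — main, line 33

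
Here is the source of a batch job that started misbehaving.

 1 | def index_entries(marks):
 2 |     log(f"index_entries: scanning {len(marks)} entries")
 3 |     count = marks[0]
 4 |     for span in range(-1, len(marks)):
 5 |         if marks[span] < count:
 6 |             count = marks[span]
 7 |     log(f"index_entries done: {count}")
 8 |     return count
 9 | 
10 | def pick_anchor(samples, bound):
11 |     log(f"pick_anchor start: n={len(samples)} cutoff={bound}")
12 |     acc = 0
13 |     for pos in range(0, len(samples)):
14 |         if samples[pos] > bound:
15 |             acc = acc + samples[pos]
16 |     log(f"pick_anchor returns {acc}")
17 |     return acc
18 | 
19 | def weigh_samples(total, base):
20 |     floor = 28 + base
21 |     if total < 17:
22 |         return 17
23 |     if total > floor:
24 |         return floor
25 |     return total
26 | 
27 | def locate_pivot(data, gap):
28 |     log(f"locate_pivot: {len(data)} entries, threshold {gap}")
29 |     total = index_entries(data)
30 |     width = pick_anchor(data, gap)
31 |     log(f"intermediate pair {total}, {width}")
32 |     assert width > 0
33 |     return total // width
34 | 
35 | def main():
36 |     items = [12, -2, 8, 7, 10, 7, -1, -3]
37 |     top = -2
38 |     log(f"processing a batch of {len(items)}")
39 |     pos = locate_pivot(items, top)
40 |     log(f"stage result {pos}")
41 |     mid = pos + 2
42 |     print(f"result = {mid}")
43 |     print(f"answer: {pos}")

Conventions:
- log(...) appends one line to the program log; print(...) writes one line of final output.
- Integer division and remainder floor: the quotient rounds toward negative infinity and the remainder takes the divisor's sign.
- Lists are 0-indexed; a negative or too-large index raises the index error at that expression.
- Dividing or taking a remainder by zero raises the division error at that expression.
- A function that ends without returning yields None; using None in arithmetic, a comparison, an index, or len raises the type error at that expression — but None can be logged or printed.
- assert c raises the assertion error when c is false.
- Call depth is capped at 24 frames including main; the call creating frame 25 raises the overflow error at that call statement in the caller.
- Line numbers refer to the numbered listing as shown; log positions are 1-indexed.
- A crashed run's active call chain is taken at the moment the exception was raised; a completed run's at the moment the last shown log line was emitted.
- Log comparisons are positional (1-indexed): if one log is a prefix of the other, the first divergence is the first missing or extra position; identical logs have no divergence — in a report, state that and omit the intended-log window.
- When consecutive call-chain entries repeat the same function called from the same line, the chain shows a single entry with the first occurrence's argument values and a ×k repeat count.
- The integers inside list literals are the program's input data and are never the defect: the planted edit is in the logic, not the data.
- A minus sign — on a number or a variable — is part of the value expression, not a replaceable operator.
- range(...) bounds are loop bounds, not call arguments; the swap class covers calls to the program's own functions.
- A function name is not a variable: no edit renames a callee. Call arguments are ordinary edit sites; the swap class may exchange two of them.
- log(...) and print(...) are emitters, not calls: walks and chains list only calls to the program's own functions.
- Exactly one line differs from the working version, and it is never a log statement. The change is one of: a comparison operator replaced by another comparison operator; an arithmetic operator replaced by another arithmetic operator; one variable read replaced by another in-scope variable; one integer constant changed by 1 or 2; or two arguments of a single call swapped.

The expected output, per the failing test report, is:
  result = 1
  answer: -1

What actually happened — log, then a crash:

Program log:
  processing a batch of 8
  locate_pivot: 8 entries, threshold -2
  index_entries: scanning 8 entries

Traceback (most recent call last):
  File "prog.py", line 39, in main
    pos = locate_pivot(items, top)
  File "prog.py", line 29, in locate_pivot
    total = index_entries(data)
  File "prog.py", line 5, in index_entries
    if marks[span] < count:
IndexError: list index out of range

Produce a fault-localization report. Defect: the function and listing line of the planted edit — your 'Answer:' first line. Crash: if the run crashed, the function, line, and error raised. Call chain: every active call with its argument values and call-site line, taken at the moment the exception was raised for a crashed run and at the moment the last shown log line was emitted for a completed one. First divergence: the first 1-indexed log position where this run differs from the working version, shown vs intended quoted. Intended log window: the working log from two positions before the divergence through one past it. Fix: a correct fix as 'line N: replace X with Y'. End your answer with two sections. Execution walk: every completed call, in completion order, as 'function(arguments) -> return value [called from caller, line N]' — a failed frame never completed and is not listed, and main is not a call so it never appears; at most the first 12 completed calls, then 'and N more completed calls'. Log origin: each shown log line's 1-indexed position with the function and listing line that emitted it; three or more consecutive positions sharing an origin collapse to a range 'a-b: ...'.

Answer: the defect is in index_entries at line 4.
The tell: After 3 matching log lines the faulty run goes silent, while the working version continues with 'index_entries done: -3'.
Crash: index_entries, line 5, IndexError.
Call chain: main -> locate_pivot([12, -2, 8, 7, 10, 7, -1, -3], -2) (called at line 39) -> index_entries([12, -2, 8, 7, 10, 7, -1, -3]) (called at line 29).
First divergence: position 4; the shown log stops at 3 lines while the working version next logs 'index_entries done: -3'.
Intended log window:
  2: locate_pivot: 8 entries, threshold -2
  3: index_entries: scanning 8 entries
  4: index_entries done: -3
  5: pick_anchor start: n=8 cutoff=-2
Execution walk:
  (no call completed)
Origin of each log line:
  1: emitted by main (line 38)
  2: emitted by locate_pivot (line 28)
  3: emitted by index_entries (line 2)
A correct fix: line 4: replace `-1` with `1`.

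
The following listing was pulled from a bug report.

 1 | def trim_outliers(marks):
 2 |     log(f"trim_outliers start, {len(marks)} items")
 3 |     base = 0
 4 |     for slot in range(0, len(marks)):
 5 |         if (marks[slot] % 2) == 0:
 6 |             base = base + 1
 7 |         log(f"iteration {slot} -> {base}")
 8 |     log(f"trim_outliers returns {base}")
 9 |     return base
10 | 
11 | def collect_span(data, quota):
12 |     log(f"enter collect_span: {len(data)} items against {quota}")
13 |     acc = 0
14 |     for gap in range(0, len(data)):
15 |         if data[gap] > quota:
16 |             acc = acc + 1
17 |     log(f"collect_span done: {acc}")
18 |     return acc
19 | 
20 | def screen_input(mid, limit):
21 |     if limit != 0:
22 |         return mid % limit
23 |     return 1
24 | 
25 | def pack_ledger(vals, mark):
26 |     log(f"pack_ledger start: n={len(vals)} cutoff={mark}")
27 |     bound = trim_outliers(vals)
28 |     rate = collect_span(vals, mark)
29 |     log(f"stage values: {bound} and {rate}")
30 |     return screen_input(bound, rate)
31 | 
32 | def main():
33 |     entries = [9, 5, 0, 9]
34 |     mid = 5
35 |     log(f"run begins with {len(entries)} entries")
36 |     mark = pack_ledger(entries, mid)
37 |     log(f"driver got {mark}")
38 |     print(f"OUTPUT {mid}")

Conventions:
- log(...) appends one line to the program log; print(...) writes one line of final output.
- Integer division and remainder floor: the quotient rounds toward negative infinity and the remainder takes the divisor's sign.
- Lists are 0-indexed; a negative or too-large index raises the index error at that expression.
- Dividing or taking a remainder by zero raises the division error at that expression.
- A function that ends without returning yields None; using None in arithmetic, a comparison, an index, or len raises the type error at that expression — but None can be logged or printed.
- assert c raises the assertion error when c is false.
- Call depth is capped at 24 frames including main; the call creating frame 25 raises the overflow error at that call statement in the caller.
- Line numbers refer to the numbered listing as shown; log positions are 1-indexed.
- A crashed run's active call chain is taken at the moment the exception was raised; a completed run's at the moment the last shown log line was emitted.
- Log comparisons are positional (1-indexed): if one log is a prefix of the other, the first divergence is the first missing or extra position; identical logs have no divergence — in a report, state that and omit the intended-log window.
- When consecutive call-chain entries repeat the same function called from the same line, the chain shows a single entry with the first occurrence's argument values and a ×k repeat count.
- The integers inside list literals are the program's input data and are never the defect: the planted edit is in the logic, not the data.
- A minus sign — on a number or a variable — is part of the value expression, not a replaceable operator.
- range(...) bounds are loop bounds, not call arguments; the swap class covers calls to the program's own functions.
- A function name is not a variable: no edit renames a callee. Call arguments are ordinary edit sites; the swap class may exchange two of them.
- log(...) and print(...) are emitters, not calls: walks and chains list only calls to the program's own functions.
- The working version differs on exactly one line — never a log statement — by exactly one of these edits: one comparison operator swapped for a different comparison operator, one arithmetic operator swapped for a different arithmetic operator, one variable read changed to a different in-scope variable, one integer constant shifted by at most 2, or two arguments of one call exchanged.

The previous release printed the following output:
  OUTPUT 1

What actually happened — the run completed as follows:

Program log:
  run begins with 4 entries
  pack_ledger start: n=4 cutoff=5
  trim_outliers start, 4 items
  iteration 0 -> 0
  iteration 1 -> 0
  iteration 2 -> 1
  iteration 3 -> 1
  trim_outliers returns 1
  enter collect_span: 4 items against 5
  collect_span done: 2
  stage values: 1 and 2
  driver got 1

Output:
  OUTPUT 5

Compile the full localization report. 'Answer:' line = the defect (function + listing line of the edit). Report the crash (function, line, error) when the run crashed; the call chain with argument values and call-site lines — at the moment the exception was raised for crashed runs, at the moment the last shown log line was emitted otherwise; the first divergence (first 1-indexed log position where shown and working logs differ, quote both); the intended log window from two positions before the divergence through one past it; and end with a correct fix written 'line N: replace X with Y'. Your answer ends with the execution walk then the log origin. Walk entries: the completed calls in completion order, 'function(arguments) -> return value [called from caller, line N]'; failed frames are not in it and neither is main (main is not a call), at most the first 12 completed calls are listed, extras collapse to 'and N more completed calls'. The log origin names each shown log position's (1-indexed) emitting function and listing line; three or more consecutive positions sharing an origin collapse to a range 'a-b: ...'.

Answer: the defect is in main at line 38.
Core observation: The two runs log identically and part ways only at the printed values.
Call chain: main.
First divergence: none (the log streams are identical).
Execution walk:
  trim_outliers([9, 5, 0, 9]) -> 1  [called from pack_ledger, line 27]
  collect_span([9, 5, 0, 9], 5) -> 2  [called from pack_ledger, line 28]
  screen_input(1, 2) -> 1  [called from pack_ledger, line 30]
  pack_ledger([9, 5, 0, 9], 5) -> 1  [called from main, line 36]
Origin of each log line:
  1 — main, line 35
  2 — pack_ledger, line 26
  3 — trim_outliers, line 2
  4-7 — trim_outliers, line 7
  8 — trim_outliers, line 8
  9 — collect_span, line 12
  10 — collect_span, line 17
  11 — pack_ledger, line 29
  12 — main, line 37
A correct fix: line 38: replace `mid` with `mark`.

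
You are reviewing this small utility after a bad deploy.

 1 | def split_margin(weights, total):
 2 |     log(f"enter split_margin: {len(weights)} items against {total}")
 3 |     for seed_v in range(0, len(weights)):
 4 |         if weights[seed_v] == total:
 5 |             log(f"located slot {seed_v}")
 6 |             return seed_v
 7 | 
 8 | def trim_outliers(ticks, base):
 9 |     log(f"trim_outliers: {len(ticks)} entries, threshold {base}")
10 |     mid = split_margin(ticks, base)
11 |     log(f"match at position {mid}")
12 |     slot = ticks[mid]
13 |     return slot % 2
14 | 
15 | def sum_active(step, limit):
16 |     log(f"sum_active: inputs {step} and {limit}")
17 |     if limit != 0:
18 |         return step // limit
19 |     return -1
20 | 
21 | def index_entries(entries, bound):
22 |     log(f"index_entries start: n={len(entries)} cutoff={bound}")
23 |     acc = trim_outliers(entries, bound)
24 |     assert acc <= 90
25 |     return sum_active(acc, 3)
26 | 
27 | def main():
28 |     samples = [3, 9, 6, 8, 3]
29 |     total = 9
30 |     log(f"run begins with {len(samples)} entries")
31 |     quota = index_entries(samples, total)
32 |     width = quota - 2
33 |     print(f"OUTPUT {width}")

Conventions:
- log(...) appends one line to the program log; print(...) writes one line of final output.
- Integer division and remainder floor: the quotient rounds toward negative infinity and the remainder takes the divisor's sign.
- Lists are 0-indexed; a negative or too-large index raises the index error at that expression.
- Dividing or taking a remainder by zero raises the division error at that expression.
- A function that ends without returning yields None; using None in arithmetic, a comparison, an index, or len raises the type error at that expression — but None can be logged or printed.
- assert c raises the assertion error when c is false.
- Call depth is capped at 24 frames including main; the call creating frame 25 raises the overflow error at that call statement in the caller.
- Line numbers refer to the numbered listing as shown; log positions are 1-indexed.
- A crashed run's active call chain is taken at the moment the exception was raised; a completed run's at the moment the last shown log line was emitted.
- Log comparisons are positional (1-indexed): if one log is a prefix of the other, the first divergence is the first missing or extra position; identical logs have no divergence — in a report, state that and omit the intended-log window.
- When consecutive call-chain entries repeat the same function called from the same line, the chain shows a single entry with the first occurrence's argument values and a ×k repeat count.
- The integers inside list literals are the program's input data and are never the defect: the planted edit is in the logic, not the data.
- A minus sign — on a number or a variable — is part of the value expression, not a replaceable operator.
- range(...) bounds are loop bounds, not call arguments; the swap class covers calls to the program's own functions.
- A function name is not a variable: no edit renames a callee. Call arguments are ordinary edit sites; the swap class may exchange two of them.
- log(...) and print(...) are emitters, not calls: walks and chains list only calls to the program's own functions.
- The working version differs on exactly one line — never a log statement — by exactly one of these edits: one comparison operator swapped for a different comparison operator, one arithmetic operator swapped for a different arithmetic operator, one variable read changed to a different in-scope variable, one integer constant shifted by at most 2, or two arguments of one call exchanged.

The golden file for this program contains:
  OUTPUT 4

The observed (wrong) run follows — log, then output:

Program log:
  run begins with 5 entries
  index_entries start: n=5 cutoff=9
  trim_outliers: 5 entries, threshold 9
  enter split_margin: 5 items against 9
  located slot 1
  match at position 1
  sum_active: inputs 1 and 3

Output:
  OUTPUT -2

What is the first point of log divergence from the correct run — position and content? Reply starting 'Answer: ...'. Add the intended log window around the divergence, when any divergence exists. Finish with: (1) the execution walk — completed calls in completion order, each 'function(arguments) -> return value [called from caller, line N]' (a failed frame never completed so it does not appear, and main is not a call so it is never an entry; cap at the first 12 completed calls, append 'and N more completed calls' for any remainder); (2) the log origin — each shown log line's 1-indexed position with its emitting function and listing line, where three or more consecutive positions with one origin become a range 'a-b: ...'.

Answer: at position 7 the run shows 'sum_active: inputs 1 and 3' where the working version logs 'sum_active: inputs 18 and 3'.
Intended log window:
  5: located slot 1
  6: match at position 1
  7: sum_active: inputs 18 and 3
Execution walk:
  split_margin([3, 9, 6, 8, 3], 9) -> 1  [called from trim_outliers, line 10]
  trim_outliers([3, 9, 6, 8, 3], 9) -> 1  [called from index_entries, line 23]
  sum_active(1, 3) -> 0  [called from index_entries, line 25]
  index_entries([3, 9, 6, 8, 3], 9) -> 0  [called from main, line 31]
Log origin:
  1: logged in main at line 30
  2: logged in index_entries at line 22
  3: logged in trim_outliers at line 9
  4: logged in split_margin at line 2
  5: logged in split_margin at line 5
  6: logged in trim_outliers at line 11
  7: logged in sum_active at line 16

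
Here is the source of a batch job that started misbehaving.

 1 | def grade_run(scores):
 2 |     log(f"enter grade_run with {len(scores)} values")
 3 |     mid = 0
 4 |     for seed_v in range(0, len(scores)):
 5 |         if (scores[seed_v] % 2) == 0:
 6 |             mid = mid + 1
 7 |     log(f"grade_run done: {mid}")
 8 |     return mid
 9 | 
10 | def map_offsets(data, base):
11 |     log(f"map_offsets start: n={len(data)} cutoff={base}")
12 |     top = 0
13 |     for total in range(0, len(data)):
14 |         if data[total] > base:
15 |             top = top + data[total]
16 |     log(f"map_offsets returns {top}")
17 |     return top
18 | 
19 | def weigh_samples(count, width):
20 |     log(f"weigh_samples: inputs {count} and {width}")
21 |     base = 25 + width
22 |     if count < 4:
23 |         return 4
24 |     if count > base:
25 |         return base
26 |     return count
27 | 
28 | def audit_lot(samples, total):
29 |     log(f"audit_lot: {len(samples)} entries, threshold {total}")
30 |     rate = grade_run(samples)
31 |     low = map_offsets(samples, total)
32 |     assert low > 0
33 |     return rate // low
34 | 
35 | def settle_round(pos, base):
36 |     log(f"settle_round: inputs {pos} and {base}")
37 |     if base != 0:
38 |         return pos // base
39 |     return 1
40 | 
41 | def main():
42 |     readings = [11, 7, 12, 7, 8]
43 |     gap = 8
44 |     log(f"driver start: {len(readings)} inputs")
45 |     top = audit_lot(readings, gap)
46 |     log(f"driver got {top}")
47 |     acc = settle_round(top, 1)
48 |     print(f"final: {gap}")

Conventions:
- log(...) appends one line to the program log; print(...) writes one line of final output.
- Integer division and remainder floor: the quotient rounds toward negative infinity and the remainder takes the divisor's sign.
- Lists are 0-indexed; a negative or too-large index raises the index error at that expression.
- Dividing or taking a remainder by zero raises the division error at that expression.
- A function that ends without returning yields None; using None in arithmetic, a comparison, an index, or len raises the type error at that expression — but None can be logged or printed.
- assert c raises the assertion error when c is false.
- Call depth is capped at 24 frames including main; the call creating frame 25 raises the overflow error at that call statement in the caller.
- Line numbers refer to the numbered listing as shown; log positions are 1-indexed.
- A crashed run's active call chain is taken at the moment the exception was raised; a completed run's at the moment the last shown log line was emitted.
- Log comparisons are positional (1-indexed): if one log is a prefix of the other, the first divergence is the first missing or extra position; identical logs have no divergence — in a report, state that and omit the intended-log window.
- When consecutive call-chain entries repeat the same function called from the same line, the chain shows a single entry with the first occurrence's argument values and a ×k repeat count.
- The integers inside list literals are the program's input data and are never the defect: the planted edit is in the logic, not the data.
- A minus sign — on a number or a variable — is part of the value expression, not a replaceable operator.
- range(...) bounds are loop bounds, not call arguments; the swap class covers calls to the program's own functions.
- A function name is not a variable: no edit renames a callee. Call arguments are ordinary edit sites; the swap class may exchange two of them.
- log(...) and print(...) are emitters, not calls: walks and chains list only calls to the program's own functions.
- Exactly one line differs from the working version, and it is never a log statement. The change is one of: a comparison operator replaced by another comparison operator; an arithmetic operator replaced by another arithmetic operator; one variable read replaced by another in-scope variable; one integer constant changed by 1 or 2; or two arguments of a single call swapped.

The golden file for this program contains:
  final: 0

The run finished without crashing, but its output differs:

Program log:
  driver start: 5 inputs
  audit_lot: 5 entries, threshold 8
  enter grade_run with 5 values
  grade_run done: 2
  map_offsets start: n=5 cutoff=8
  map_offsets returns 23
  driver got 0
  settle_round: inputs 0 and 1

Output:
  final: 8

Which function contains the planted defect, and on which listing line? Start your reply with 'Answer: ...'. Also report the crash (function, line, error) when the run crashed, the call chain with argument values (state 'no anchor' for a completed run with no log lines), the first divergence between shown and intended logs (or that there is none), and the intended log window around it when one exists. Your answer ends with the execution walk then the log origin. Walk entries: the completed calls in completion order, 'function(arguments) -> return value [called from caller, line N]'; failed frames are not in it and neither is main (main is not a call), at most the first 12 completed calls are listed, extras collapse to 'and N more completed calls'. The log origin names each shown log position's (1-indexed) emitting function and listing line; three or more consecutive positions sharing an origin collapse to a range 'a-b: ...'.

Answer: the defect is in main at line 48.
Key fact: Log streams are identical — the defect surfaces only in the printed output.
Call chain: main -> settle_round(0, 1) (called at line 47).
First divergence: none; the two logs match at every position.
Execution walk:
  grade_run([11, 7, 12, 7, 8]) -> 2  [called from audit_lot, line 30]
  map_offsets([11, 7, 12, 7, 8], 8) -> 23  [called from audit_lot, line 31]
  audit_lot([11, 7, 12, 7, 8], 8) -> 0  [called from main, line 45]
  settle_round(0, 1) -> 0  [called from main, line 47]
Log line origins:
  1: logged in main at line 44
  2: logged in audit_lot at line 29
  3: logged in grade_run at line 2
  4: logged in grade_run at line 7
  5: logged in map_offsets at line 11
  6: logged in map_offsets at line 16
  7: logged in main at line 46
  8: logged in settle_round at line 36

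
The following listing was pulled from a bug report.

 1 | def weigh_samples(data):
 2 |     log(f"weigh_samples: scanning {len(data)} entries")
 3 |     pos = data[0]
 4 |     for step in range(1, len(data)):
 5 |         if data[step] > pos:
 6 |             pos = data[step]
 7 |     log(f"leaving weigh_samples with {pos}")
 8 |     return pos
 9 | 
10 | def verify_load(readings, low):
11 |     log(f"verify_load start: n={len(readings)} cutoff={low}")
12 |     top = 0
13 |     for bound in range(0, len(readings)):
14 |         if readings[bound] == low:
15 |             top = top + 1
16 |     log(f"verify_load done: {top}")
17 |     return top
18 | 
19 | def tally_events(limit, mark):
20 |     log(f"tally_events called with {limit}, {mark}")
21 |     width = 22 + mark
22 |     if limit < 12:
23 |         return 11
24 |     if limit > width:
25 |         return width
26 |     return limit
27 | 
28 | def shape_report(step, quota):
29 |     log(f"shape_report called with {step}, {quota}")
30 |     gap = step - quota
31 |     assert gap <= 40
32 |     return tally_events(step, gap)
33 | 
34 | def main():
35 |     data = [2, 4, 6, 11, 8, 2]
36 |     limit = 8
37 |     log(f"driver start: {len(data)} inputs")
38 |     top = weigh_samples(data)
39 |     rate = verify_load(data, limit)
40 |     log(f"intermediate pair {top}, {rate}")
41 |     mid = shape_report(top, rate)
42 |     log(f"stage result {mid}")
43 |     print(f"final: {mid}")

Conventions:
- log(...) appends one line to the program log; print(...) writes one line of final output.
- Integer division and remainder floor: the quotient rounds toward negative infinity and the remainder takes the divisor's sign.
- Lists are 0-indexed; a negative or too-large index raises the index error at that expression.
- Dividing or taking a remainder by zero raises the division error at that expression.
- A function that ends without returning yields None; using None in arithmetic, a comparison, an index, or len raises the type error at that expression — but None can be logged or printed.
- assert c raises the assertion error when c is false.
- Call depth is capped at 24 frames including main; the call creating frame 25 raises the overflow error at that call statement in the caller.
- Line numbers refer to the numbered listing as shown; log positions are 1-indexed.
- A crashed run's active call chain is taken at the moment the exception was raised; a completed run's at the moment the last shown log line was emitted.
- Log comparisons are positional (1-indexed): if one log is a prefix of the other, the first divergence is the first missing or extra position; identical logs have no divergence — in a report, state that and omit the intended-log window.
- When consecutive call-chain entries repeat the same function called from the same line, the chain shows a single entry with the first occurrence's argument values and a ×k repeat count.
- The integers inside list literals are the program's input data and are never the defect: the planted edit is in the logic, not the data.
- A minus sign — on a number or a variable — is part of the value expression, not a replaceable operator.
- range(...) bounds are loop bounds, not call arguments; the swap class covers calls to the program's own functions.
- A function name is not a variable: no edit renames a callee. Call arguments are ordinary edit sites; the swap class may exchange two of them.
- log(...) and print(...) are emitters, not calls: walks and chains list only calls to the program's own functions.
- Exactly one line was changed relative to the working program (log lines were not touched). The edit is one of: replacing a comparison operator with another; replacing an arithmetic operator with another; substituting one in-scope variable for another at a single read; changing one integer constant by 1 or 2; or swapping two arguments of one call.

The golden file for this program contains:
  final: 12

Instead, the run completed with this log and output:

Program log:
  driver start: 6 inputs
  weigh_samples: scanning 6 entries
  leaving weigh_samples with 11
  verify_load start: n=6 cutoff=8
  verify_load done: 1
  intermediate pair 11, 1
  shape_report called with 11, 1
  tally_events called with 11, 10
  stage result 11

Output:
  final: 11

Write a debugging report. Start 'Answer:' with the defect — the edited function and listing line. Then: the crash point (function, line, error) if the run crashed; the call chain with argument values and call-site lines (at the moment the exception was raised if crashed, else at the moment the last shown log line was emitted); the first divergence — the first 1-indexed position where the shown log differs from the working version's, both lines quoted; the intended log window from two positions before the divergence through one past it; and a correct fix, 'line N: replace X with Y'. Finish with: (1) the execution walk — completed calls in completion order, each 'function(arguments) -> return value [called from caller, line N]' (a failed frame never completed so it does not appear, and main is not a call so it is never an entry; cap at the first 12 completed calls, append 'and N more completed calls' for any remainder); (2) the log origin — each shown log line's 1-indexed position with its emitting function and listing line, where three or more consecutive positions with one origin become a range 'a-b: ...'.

Answer: the defect is in tally_events at line 23.
Core observation: At log position 9 the runs split — shown 'stage result 11', but the working version logs 'stage result 12'.
Call chain: main.
First divergence: at position 9 the run shows 'stage result 11' where the working version logs 'stage result 12'.
Intended log window:
  7: shape_report called with 11, 1
  8: tally_events called with 11, 10
  9: stage result 12
Execution walk:
  weigh_samples([2, 4, 6, 11, 8, 2]) -> 11  [called from main, line 38]
  verify_load([2, 4, 6, 11, 8, 2], 8) -> 1  [called from main, line 39]
  tally_events(11, 10) -> 11  [called from shape_report, line 32]
  shape_report(11, 1) -> 11  [called from main, line 41]
Log line origins:
  1 — main, line 37
  2 — weigh_samples, line 2
  3 — weigh_samples, line 7
  4 — verify_load, line 11
  5 — verify_load, line 16
  6 — main, line 40
  7 — shape_report, line 29
  8 — tally_events, line 20
  9 — main, line 42
A correct fix: line 23: replace `11` with `12`.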